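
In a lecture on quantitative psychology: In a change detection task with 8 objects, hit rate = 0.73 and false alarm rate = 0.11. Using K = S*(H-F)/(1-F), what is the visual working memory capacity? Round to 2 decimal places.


K = S * (H - F) / (1 - F)
H - F = 0.62
1 - F = 0.89
K = 8 * 0.62 / 0.89
= 5.57


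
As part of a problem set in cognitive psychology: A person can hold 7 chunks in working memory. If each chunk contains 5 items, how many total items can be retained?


Total items = chunks * items_per_chunk
= 7 * 5
= 35


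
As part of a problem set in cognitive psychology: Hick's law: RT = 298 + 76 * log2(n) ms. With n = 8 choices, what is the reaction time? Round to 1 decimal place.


RT = 298 + 76 * log2(8)
log2(8) = 3.0
RT = 298 + 76 * 3.0
= 298 + 228.0
= 526.0 ms


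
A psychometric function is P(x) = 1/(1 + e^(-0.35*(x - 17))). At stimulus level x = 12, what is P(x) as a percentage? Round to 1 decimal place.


P(x) = 1/(1 + e^(-0.35*(12 - 17)))
Exponent = -0.35 * -5 = 1.75
e^(1.75) = 5.754603
P = 1/(1 + 5.754603) = 0.148047
Percentage = 14.8


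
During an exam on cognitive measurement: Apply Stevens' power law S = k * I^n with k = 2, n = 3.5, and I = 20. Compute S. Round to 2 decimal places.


S = 2 * 20^3.5
20^3.5 = 35777.0876
S = 2 * 35777.0876
= 71554.18


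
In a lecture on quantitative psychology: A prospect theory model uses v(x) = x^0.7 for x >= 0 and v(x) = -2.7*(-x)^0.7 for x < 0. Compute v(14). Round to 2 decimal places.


Since x = 14 >= 0, use v(x) = x^0.7
14^0.7 = 6.3429
v(14) = 6.34


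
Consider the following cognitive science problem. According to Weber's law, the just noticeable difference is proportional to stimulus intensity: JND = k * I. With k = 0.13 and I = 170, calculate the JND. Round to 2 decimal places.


JND = k * I
JND = 0.13 * 170
= 22.10


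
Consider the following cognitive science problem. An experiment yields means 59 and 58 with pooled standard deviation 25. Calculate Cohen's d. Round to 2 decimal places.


Cohen's d = (M1 - M2) / S_pooled
= (59 - 58) / 25
= 1 / 25
= 0.04


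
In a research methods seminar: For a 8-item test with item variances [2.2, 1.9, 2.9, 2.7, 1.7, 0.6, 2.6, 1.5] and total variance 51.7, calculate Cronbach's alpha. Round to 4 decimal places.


alpha = (k/(k-1)) * (1 - sum(s_i^2)/s_total^2)
sum(item variances) = 16.1
k/(k-1) = 8/7 = 1.142857
1 - 16.1/51.7 = 1 - 0.311412 = 0.688588
alpha = 1.142857 * 0.688588
= 0.7870


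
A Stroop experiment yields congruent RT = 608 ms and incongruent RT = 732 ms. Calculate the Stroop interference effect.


Stroop effect = RT(incongruent) - RT(congruent)
= 732 - 608
= 124 ms


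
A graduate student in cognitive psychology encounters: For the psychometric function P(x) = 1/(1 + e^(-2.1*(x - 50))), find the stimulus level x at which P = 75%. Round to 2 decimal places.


At P = 0.75: 0.75 = 1/(1 + e^(-k*(x-x0)))
Solving: e^(-k*(x-x0)) = 1/3
x = x0 + ln(3)/k
ln(3) = 1.0986
x = 50 + 1.0986/2.1
= 50 + 0.5231
= 50.52


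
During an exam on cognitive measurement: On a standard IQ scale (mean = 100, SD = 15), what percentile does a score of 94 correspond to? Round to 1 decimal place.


z = (IQ - mean) / SD
z = (94 - 100) / 15 = -0.4
Percentile = Phi(-0.4) * 100
Phi(-0.4) = 0.344578
= 34.5


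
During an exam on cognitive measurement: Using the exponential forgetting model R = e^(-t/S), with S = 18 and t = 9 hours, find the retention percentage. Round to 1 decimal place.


R = e^(-t/S)
-t/S = -9/18 = -0.5
R = e^(-0.5) = 0.606531
Percentage = 0.606531 * 100
= 60.7


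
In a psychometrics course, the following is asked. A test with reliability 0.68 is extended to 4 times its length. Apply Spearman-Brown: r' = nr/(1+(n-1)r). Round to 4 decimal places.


r_new = n*r / (1 + (n-1)*r)
Numerator = 4 * 0.68 = 2.72
Denominator = 1 + 3 * 0.68 = 3.04
r_new = 2.72 / 3.04
= 0.8947


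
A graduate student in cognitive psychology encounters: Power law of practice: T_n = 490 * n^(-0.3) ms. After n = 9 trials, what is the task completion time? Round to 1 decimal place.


T_n = 490 * 9^(-0.3)
9^(-0.3) = 0.517282
T_n = 490 * 0.517282
= 253.5 ms


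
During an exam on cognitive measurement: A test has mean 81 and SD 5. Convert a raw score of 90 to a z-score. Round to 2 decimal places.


z = (X - mu) / sigma
= (90 - 81) / 5
= 9 / 5
= 1.80


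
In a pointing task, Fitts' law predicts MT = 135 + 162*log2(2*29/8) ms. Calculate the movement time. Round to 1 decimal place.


MT = 135 + 162 * log2(2*29/8)
2D/W = 7.25
log2(7.25) = 2.858
MT = 135 + 162 * 2.858
= 598.0 ms


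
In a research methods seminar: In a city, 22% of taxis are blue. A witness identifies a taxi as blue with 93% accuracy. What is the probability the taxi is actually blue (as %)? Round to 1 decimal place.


P(blue | says blue) = P(says blue | blue)*P(blue) / [P(says blue | blue)*P(blue) + P(says blue | not blue)*P(not blue)]
Numerator = 0.93 * 0.22 = 0.2046
False identification = 0.07 * 0.78 = 0.0546
P = 0.2046 / (0.2046 + 0.0546)
= 0.2046 / 0.2592
As percentage = 78.9


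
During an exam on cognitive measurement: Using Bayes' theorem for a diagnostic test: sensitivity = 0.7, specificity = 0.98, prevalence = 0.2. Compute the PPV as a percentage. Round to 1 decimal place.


PPV = (sens * prev) / (sens * prev + (1-spec) * (1-prev))
Numerator = 0.7 * 0.2 = 0.14
P(positive and no disease) = (1 - spec) * (1 - prev) = (1 - 0.98) * (1 - 0.2) = 0.016
Denominator = 0.14 + 0.016 = 0.156
PPV = 0.14 / 0.156 = 0.897436
As percentage = 89.7


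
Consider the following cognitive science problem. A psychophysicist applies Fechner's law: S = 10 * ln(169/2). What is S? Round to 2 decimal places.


S = 10 * ln(169/2)
I/I0 = 84.5
ln(84.5) = 4.4368
S = 10 * 4.4368
= 44.37


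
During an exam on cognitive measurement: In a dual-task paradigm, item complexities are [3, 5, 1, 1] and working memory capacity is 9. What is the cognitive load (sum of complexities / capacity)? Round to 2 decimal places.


Total complexity = 3 + 5 + 1 + 1 = 10
Load = total / capacity = 10 / 9
= 1.11


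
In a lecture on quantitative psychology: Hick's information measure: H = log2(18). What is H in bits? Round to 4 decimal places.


H = log2(n)
H = log2(18)
= 4.1699


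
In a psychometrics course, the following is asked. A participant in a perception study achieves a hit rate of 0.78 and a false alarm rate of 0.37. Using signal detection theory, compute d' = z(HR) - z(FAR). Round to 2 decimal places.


d' = z(HR) - z(FAR)
z(0.78) = 0.7722
z(0.37) = -0.3319
d' = 0.7722 - -0.3319
= 1.10


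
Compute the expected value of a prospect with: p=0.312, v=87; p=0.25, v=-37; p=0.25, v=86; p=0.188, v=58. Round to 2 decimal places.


EU = sum(p_i * v_i)
0.312 * 87 = 27.144
0.25 * -37 = -9.25
0.25 * 86 = 21.5
0.188 * 58 = 10.904
EU = 27.144 + -9.25 + 21.5 + 10.904
= 50.30


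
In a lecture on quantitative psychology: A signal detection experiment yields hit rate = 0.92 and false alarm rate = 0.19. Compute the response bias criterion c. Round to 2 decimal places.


c = -0.5 * (z(HR) + z(FAR))
z(0.92) = 1.4051
z(0.19) = -0.8779
c = -0.5 * (1.4051 + -0.8779)
= -0.5 * 0.5272
= -0.26


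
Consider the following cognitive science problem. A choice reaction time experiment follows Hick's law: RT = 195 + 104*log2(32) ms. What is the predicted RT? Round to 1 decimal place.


RT = 195 + 104 * log2(32)
log2(32) = 5.0
RT = 195 + 104 * 5.0
= 195 + 520.0
= 715.0 ms


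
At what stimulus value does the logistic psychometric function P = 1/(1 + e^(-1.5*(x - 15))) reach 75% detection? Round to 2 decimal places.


At P = 0.75: 0.75 = 1/(1 + e^(-k*(x-x0)))
Solving: e^(-k*(x-x0)) = 1/3
x = x0 + ln(3)/k
ln(3) = 1.0986
x = 15 + 1.0986/1.5
= 15 + 0.7324
= 15.73


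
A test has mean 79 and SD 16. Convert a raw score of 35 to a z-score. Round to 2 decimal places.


z = (X - mu) / sigma
= (35 - 79) / 16
= -44 / 16
= -2.75


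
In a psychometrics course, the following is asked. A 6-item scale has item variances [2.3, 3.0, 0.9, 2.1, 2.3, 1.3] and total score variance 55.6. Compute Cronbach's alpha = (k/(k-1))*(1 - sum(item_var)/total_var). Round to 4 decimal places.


alpha = (k/(k-1)) * (1 - sum(s_i^2)/s_total^2)
sum(item variances) = 11.9
k/(k-1) = 6/5 = 1.2
1 - 11.9/55.6 = 1 - 0.214029 = 0.785971
alpha = 1.2 * 0.785971
= 0.9432


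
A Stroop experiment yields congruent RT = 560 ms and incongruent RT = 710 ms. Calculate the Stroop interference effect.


Stroop effect = RT(incongruent) - RT(congruent)
= 710 - 560
= 150 ms


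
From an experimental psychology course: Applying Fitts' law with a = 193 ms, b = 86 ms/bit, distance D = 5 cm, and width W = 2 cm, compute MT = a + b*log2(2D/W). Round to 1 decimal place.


MT = 193 + 86 * log2(2*5/2)
2D/W = 5.0
log2(5.0) = 2.3219
MT = 193 + 86 * 2.3219
= 392.7 ms


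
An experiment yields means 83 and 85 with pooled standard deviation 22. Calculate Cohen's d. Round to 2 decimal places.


Cohen's d = (M1 - M2) / S_pooled
= (83 - 85) / 22
= -2 / 22
= -0.09


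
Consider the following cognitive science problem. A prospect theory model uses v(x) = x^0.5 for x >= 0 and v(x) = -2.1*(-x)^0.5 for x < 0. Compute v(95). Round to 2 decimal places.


Since x = 95 >= 0, use v(x) = x^0.5
95^0.5 = 9.7468
v(95) = 9.75


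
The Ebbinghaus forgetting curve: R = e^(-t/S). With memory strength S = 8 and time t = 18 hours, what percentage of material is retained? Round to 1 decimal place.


R = e^(-t/S)
-t/S = -18/8 = -2.25
R = e^(-2.25) = 0.105399
Percentage = 0.105399 * 100
= 10.5


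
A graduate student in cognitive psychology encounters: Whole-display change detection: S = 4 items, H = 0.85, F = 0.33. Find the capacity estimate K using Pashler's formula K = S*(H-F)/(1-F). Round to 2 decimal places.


K = S * (H - F) / (1 - F)
H - F = 0.52
1 - F = 0.67
K = 4 * 0.52 / 0.67
= 3.10


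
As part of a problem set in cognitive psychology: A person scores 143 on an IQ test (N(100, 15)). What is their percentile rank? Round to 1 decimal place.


z = (IQ - mean) / SD
z = (143 - 100) / 15 = 2.8667
Percentile = Phi(2.8667) * 100
Phi(2.8667) = 0.997926
= 99.8


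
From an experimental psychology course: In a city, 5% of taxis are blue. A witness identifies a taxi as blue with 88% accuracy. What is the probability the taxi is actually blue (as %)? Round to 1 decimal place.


P(blue | says blue) = P(says blue | blue)*P(blue) / [P(says blue | blue)*P(blue) + P(says blue | not blue)*P(not blue)]
Numerator = 0.88 * 0.05 = 0.044
False identification = 0.12 * 0.95 = 0.114
P = 0.044 / (0.044 + 0.114)
= 0.044 / 0.158
As percentage = 27.8


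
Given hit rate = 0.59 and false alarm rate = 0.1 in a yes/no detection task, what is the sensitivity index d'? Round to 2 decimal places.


d' = z(HR) - z(FAR)
z(0.59) = 0.2275
z(0.1) = -1.2816
d' = 0.2275 - -1.2816
= 1.51


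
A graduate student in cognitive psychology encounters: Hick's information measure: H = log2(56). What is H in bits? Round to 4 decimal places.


H = log2(n)
H = log2(56)
= 5.8074


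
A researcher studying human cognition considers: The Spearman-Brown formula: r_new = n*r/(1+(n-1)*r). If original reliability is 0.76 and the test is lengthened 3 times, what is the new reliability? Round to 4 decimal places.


r_new = n*r / (1 + (n-1)*r)
Numerator = 3 * 0.76 = 2.28
Denominator = 1 + 2 * 0.76 = 2.52
r_new = 2.28 / 2.52
= 0.9048


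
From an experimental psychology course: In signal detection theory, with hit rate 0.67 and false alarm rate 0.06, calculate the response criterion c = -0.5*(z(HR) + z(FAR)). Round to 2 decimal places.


c = -0.5 * (z(HR) + z(FAR))
z(0.67) = 0.4399
z(0.06) = -1.5548
c = -0.5 * (0.4399 + -1.5548)
= -0.5 * -1.1149
= 0.56


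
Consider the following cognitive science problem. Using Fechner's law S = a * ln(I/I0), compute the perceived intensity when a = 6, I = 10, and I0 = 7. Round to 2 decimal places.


S = 6 * ln(10/7)
I/I0 = 1.428571
ln(1.428571) = 0.3567
S = 6 * 0.3567
= 2.14


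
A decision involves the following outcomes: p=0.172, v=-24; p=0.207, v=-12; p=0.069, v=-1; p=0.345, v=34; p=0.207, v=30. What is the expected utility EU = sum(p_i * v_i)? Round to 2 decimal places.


EU = sum(p_i * v_i)
0.172 * -24 = -4.128
0.207 * -12 = -2.484
0.069 * -1 = -0.069
0.345 * 34 = 11.73
0.207 * 30 = 6.21
EU = -4.128 + -2.484 + -0.069 + 11.73 + 6.21
= 11.26


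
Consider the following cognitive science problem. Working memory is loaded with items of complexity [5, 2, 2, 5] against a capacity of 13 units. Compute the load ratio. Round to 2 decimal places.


Total complexity = 5 + 2 + 2 + 5 = 14
Load = total / capacity = 14 / 13
= 1.08


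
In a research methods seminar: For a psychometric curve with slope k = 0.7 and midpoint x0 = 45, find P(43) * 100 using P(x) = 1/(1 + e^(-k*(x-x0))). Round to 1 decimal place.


P(x) = 1/(1 + e^(-0.7*(43 - 45)))
Exponent = -0.7 * -2 = 1.4
e^(1.4) = 4.0552
P = 1/(1 + 4.0552) = 0.197816
Percentage = 19.8


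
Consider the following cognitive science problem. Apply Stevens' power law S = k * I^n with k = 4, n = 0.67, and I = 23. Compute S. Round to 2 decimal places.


S = 4 * 23^0.67
23^0.67 = 8.1726
S = 4 * 8.1726
= 32.69


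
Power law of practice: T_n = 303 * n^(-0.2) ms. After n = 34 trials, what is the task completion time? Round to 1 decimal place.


T_n = 303 * 34^(-0.2)
34^(-0.2) = 0.493974
T_n = 303 * 0.493974
= 149.7 ms


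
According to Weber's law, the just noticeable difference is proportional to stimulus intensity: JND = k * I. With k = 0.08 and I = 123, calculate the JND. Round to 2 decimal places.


JND = k * I
JND = 0.08 * 123
= 9.84


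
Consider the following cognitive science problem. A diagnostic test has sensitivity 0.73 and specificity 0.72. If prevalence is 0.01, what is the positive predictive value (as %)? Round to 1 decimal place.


PPV = (sens * prev) / (sens * prev + (1-spec) * (1-prev))
Numerator = 0.73 * 0.01 = 0.0073
P(positive and no disease) = (1 - spec) * (1 - prev) = (1 - 0.72) * (1 - 0.01) = 0.2772
Denominator = 0.0073 + 0.2772 = 0.2845
PPV = 0.0073 / 0.2845 = 0.025659
As percentage = 2.6


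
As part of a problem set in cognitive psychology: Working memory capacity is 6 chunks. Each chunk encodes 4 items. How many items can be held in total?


Total items = chunks * items_per_chunk
= 6 * 4
= 24


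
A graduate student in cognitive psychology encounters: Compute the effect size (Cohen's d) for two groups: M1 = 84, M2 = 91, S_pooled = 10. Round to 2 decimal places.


Cohen's d = (M1 - M2) / S_pooled
= (84 - 91) / 10
= -7 / 10
= -0.70


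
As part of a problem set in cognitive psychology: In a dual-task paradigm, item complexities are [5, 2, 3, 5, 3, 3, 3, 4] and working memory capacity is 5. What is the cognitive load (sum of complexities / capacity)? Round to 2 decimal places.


Total complexity = 5 + 2 + 3 + 5 + 3 + 3 + 3 + 4 = 28
Load = total / capacity = 28 / 5
= 5.60


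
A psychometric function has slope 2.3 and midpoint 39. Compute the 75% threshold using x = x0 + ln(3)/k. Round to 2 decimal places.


At P = 0.75: 0.75 = 1/(1 + e^(-k*(x-x0)))
Solving: e^(-k*(x-x0)) = 1/3
x = x0 + ln(3)/k
ln(3) = 1.0986
x = 39 + 1.0986/2.3
= 39 + 0.4777
= 39.48


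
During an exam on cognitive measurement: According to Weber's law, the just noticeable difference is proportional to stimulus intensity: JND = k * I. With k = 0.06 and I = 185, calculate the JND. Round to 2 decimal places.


JND = k * I
JND = 0.06 * 185
= 11.10


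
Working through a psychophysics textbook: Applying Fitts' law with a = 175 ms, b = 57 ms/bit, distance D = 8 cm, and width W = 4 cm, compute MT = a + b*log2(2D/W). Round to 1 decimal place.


MT = 175 + 57 * log2(2*8/4)
2D/W = 4.0
log2(4.0) = 2.0
MT = 175 + 57 * 2.0
= 289.0 ms


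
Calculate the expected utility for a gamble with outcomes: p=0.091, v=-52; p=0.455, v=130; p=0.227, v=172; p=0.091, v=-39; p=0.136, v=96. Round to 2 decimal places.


EU = sum(p_i * v_i)
0.091 * -52 = -4.732
0.455 * 130 = 59.15
0.227 * 172 = 39.044
0.091 * -39 = -3.549
0.136 * 96 = 13.056
EU = -4.732 + 59.15 + 39.044 + -3.549 + 13.056
= 102.97


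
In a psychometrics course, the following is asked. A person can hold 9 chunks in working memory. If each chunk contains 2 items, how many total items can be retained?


Total items = chunks * items_per_chunk
= 9 * 2
= 18


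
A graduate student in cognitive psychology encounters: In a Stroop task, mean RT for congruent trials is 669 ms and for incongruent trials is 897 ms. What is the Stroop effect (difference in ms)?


Stroop effect = RT(incongruent) - RT(congruent)
= 897 - 669
= 228 ms


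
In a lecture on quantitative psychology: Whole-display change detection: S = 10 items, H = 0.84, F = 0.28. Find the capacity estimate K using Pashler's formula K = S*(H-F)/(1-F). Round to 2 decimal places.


K = S * (H - F) / (1 - F)
H - F = 0.56
1 - F = 0.72
K = 10 * 0.56 / 0.72
= 7.78


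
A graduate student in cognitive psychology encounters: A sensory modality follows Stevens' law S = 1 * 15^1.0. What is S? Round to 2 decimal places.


S = 1 * 15^1.0
15^1.0 = 15.0
S = 1 * 15.0
= 15.00


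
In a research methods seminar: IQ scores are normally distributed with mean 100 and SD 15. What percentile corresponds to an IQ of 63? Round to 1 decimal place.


z = (IQ - mean) / SD
z = (63 - 100) / 15 = -2.4667
Percentile = Phi(-2.4667) * 100
Phi(-2.4667) = 0.006818
= 0.7


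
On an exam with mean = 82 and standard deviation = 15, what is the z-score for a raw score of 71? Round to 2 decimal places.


z = (X - mu) / sigma
= (71 - 82) / 15
= -11 / 15
= -0.73


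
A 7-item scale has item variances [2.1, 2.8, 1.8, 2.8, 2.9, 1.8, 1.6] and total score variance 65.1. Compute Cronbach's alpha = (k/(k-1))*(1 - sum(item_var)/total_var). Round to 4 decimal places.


alpha = (k/(k-1)) * (1 - sum(s_i^2)/s_total^2)
sum(item variances) = 15.8
k/(k-1) = 7/6 = 1.166667
1 - 15.8/65.1 = 1 - 0.242704 = 0.757296
alpha = 1.166667 * 0.757296
= 0.8835


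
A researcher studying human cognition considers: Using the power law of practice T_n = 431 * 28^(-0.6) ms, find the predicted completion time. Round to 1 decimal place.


T_n = 431 * 28^(-0.6)
28^(-0.6) = 0.135427
T_n = 431 * 0.135427
= 58.4 ms


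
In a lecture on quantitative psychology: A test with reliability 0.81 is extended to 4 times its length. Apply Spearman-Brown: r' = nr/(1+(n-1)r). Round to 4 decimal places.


r_new = n*r / (1 + (n-1)*r)
Numerator = 4 * 0.81 = 3.24
Denominator = 1 + 3 * 0.81 = 3.43
r_new = 3.24 / 3.43
= 0.9446


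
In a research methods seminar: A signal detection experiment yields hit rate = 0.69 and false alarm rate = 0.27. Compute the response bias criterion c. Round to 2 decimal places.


c = -0.5 * (z(HR) + z(FAR))
z(0.69) = 0.4959
z(0.27) = -0.6128
c = -0.5 * (0.4959 + -0.6128)
= -0.5 * -0.1169
= 0.06


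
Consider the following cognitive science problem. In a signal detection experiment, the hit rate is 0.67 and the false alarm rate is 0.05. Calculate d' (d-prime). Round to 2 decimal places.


d' = z(HR) - z(FAR)
z(0.67) = 0.4399
z(0.05) = -1.6449
d' = 0.4399 - -1.6449
= 2.08


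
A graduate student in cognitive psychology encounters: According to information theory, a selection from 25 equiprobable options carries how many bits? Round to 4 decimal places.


H = log2(n)
H = log2(25)
= 4.6439


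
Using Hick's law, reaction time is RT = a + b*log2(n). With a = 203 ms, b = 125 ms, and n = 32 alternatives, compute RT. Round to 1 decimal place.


RT = 203 + 125 * log2(32)
log2(32) = 5.0
RT = 203 + 125 * 5.0
= 203 + 625.0
= 828.0 ms


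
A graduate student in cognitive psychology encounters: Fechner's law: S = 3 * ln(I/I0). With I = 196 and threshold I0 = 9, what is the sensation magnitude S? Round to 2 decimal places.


S = 3 * ln(196/9)
I/I0 = 21.777778
ln(21.777778) = 3.0809
S = 3 * 3.0809
= 9.24


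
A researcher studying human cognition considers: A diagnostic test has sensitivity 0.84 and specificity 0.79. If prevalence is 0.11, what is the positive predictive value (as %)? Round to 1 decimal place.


PPV = (sens * prev) / (sens * prev + (1-spec) * (1-prev))
Numerator = 0.84 * 0.11 = 0.0924
P(positive and no disease) = (1 - spec) * (1 - prev) = (1 - 0.79) * (1 - 0.11) = 0.1869
Denominator = 0.0924 + 0.1869 = 0.2793
PPV = 0.0924 / 0.2793 = 0.330827
As percentage = 33.1


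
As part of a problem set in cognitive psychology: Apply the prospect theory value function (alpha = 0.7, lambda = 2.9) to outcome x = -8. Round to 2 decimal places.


Since x = -8 < 0, use v(x) = -lambda*(-x)^alpha
(-x) = 8
8^0.7 = 4.2871
v(-8) = -2.9 * 4.2871
= -12.43


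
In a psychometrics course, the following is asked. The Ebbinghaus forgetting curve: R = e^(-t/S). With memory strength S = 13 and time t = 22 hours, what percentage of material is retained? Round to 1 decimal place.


R = e^(-t/S)
-t/S = -22/13 = -1.692308
R = e^(-1.692308) = 0.184094
Percentage = 0.184094 * 100
= 18.4


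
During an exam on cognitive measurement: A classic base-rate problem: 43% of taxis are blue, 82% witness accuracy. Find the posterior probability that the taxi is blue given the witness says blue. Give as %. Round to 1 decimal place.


P(blue | says blue) = P(says blue | blue)*P(blue) / [P(says blue | blue)*P(blue) + P(says blue | not blue)*P(not blue)]
Numerator = 0.82 * 0.43 = 0.3526
False identification = 0.18 * 0.57 = 0.1026
P = 0.3526 / (0.3526 + 0.1026)
= 0.3526 / 0.4552
As percentage = 77.5


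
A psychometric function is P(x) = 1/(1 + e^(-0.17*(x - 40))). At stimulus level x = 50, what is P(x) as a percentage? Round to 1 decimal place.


P(x) = 1/(1 + e^(-0.17*(50 - 40)))
Exponent = -0.17 * 10 = -1.7
e^(-1.7) = 0.182684
P = 1/(1 + 0.182684) = 0.845534
Percentage = 84.6


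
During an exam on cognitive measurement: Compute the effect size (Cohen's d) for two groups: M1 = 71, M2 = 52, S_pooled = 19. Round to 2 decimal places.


Cohen's d = (M1 - M2) / S_pooled
= (71 - 52) / 19
= 19 / 19
= 1.00


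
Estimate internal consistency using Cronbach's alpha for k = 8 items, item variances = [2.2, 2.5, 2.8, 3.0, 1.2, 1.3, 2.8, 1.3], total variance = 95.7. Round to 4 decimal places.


alpha = (k/(k-1)) * (1 - sum(s_i^2)/s_total^2)
sum(item variances) = 17.1
k/(k-1) = 8/7 = 1.142857
1 - 17.1/95.7 = 1 - 0.178683 = 0.821317
alpha = 1.142857 * 0.821317
= 0.9386


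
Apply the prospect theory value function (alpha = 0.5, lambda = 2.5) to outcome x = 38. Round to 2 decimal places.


Since x = 38 >= 0, use v(x) = x^0.5
38^0.5 = 6.1644
v(38) = 6.16


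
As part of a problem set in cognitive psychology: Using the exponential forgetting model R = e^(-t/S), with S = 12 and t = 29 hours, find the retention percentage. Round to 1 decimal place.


R = e^(-t/S)
-t/S = -29/12 = -2.416667
R = e^(-2.416667) = 0.089218
Percentage = 0.089218 * 100
= 8.9


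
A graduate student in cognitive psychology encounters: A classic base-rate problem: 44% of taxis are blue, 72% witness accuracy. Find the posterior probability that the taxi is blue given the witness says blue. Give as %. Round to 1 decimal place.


P(blue | says blue) = P(says blue | blue)*P(blue) / [P(says blue | blue)*P(blue) + P(says blue | not blue)*P(not blue)]
Numerator = 0.72 * 0.44 = 0.3168
False identification = 0.28 * 0.56 = 0.1568
P = 0.3168 / (0.3168 + 0.1568)
= 0.3168 / 0.4736
As percentage = 66.9


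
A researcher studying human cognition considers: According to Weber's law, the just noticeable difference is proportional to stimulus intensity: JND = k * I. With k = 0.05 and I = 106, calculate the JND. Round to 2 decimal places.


JND = k * I
JND = 0.05 * 106
= 5.30


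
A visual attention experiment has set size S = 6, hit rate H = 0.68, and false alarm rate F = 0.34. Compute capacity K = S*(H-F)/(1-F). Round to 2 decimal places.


K = S * (H - F) / (1 - F)
H - F = 0.34
1 - F = 0.66
K = 6 * 0.34 / 0.66
= 3.09


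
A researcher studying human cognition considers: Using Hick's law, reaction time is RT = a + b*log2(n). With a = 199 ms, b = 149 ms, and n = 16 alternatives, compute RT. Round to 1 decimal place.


RT = 199 + 149 * log2(16)
log2(16) = 4.0
RT = 199 + 149 * 4.0
= 199 + 596.0
= 795.0 ms


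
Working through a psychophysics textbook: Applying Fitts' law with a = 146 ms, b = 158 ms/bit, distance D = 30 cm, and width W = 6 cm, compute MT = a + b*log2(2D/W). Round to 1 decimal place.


MT = 146 + 158 * log2(2*30/6)
2D/W = 10.0
log2(10.0) = 3.3219
MT = 146 + 158 * 3.3219
= 670.9 ms


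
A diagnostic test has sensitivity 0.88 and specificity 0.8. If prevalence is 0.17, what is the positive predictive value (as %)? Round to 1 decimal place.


PPV = (sens * prev) / (sens * prev + (1-spec) * (1-prev))
Numerator = 0.88 * 0.17 = 0.1496
P(positive and no disease) = (1 - spec) * (1 - prev) = (1 - 0.8) * (1 - 0.17) = 0.166
Denominator = 0.1496 + 0.166 = 0.3156
PPV = 0.1496 / 0.3156 = 0.474018
As percentage = 47.4


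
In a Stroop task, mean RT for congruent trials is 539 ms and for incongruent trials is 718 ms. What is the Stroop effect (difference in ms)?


Stroop effect = RT(incongruent) - RT(congruent)
= 718 - 539
= 179 ms


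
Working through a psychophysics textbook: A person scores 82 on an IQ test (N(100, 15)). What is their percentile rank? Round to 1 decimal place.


z = (IQ - mean) / SD
z = (82 - 100) / 15 = -1.2
Percentile = Phi(-1.2) * 100
Phi(-1.2) = 0.11507
= 11.5


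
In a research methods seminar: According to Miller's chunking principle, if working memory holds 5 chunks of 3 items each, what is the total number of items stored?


Total items = chunks * items_per_chunk
= 5 * 3
= 15


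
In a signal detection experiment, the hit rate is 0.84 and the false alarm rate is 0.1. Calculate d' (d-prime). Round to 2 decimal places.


d' = z(HR) - z(FAR)
z(0.84) = 0.9945
z(0.1) = -1.2816
d' = 0.9945 - -1.2816
= 2.28


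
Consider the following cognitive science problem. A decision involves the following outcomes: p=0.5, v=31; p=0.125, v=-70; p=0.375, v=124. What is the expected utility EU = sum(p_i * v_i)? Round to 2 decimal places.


EU = sum(p_i * v_i)
0.5 * 31 = 15.5
0.125 * -70 = -8.75
0.375 * 124 = 46.5
EU = 15.5 + -8.75 + 46.5
= 53.25


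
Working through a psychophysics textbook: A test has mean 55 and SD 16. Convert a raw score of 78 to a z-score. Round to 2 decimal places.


z = (X - mu) / sigma
= (78 - 55) / 16
= 23 / 16
= 1.44


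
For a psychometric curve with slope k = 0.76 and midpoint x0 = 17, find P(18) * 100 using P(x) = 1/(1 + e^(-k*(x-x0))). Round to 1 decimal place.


P(x) = 1/(1 + e^(-0.76*(18 - 17)))
Exponent = -0.76 * 1 = -0.76
e^(-0.76) = 0.467666
P = 1/(1 + 0.467666) = 0.681354
Percentage = 68.1


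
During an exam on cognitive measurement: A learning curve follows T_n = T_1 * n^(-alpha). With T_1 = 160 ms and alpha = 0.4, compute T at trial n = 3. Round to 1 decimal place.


T_n = 160 * 3^(-0.4)
3^(-0.4) = 0.644394
T_n = 160 * 0.644394
= 103.1 ms


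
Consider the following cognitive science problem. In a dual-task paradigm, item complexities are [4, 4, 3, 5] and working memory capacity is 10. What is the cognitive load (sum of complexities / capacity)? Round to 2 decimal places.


Total complexity = 4 + 4 + 3 + 5 = 16
Load = total / capacity = 16 / 10
= 1.60


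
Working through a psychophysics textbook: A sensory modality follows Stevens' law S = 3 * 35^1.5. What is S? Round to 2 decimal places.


S = 3 * 35^1.5
35^1.5 = 207.0628
S = 3 * 207.0628
= 621.19


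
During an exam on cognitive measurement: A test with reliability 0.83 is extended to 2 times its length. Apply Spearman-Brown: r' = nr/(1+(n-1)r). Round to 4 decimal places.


r_new = n*r / (1 + (n-1)*r)
Numerator = 2 * 0.83 = 1.66
Denominator = 1 + 1 * 0.83 = 1.83
r_new = 1.66 / 1.83
= 0.9071


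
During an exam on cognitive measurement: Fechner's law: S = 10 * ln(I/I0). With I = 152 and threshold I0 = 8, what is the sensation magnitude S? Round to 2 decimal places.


S = 10 * ln(152/8)
I/I0 = 19.0
ln(19.0) = 2.9444
S = 10 * 2.9444
= 29.44


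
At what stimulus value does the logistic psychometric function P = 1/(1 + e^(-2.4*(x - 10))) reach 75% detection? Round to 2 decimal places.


At P = 0.75: 0.75 = 1/(1 + e^(-k*(x-x0)))
Solving: e^(-k*(x-x0)) = 1/3
x = x0 + ln(3)/k
ln(3) = 1.0986
x = 10 + 1.0986/2.4
= 10 + 0.4578
= 10.46


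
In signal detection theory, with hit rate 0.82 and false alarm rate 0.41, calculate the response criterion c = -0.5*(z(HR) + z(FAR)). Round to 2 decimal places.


c = -0.5 * (z(HR) + z(FAR))
z(0.82) = 0.9154
z(0.41) = -0.2275
c = -0.5 * (0.9154 + -0.2275)
= -0.5 * 0.6879
= -0.34


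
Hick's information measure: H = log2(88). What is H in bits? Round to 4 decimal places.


H = log2(n)
H = log2(88)
= 6.4594


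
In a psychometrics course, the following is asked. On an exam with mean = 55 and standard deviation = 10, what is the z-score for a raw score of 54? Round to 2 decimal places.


z = (X - mu) / sigma
= (54 - 55) / 10
= -1 / 10
= -0.10


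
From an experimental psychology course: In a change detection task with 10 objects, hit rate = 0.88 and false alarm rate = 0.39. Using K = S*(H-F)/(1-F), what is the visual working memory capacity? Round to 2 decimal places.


K = S * (H - F) / (1 - F)
H - F = 0.49
1 - F = 0.61
K = 10 * 0.49 / 0.61
= 8.03


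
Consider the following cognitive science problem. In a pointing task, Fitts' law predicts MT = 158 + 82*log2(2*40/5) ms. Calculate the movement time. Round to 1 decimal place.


MT = 158 + 82 * log2(2*40/5)
2D/W = 16.0
log2(16.0) = 4.0
MT = 158 + 82 * 4.0
= 486.0 ms


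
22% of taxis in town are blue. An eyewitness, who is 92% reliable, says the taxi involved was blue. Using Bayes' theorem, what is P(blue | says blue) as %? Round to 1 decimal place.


P(blue | says blue) = P(says blue | blue)*P(blue) / [P(says blue | blue)*P(blue) + P(says blue | not blue)*P(not blue)]
Numerator = 0.92 * 0.22 = 0.2024
False identification = 0.08 * 0.78 = 0.0624
P = 0.2024 / (0.2024 + 0.0624)
= 0.2024 / 0.2648
As percentage = 76.4


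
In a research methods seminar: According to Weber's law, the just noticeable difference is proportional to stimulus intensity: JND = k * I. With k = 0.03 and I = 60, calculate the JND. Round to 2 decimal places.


JND = k * I
JND = 0.03 * 60
= 1.80


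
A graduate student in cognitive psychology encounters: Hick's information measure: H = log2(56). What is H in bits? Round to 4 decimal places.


H = log2(n)
H = log2(56)
= 5.8074


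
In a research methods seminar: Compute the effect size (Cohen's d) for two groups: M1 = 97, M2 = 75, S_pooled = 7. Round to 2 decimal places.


Cohen's d = (M1 - M2) / S_pooled
= (97 - 75) / 7
= 22 / 7
= 3.14


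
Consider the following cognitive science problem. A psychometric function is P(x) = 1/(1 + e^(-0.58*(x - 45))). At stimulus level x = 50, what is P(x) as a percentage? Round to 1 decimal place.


P(x) = 1/(1 + e^(-0.58*(50 - 45)))
Exponent = -0.58 * 5 = -2.9
e^(-2.9) = 0.055023
P = 1/(1 + 0.055023) = 0.947847
Percentage = 94.8


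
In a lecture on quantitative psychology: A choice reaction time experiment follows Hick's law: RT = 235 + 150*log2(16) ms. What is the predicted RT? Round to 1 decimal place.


RT = 235 + 150 * log2(16)
log2(16) = 4.0
RT = 235 + 150 * 4.0
= 235 + 600.0
= 835.0 ms


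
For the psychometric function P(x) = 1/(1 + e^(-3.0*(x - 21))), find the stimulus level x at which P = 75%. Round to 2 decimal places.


At P = 0.75: 0.75 = 1/(1 + e^(-k*(x-x0)))
Solving: e^(-k*(x-x0)) = 1/3
x = x0 + ln(3)/k
ln(3) = 1.0986
x = 21 + 1.0986/3.0
= 21 + 0.3662
= 21.37


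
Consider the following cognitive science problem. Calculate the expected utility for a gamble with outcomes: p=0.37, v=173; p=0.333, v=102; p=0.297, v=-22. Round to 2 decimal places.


EU = sum(p_i * v_i)
0.37 * 173 = 64.01
0.333 * 102 = 33.966
0.297 * -22 = -6.534
EU = 64.01 + 33.966 + -6.534
= 91.44


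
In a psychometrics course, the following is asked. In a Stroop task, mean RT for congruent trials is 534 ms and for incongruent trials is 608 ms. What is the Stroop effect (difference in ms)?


Stroop effect = RT(incongruent) - RT(congruent)
= 608 - 534
= 74 ms


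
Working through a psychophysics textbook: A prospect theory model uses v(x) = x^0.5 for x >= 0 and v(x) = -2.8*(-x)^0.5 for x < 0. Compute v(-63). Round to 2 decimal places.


Since x = -63 < 0, use v(x) = -lambda*(-x)^alpha
(-x) = 63
63^0.5 = 7.9373
v(-63) = -2.8 * 7.9373
= -22.22


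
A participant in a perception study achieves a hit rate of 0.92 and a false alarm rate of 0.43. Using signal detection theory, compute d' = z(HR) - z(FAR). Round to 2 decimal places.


d' = z(HR) - z(FAR)
z(0.92) = 1.4051
z(0.43) = -0.1764
d' = 1.4051 - -0.1764
= 1.58


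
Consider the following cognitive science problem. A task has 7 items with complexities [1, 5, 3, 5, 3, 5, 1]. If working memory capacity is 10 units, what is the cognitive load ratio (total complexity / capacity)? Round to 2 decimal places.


Total complexity = 1 + 5 + 3 + 5 + 3 + 5 + 1 = 23
Load = total / capacity = 23 / 10
= 2.30


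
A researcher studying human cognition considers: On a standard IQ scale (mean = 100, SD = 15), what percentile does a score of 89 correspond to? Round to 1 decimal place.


z = (IQ - mean) / SD
z = (89 - 100) / 15 = -0.7333
Percentile = Phi(-0.7333) * 100
Phi(-0.7333) = 0.231688
= 23.2


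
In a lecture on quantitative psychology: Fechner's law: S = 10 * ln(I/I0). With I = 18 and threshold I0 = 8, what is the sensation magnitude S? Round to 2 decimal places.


S = 10 * ln(18/8)
I/I0 = 2.25
ln(2.25) = 0.8109
S = 10 * 0.8109
= 8.11


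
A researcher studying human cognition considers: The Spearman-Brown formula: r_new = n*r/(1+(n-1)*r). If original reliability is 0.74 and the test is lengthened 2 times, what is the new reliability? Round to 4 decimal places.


r_new = n*r / (1 + (n-1)*r)
Numerator = 2 * 0.74 = 1.48
Denominator = 1 + 1 * 0.74 = 1.74
r_new = 1.48 / 1.74
= 0.8506


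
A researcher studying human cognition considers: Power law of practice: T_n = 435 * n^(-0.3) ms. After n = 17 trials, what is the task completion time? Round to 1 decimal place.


T_n = 435 * 17^(-0.3)
17^(-0.3) = 0.42743
T_n = 435 * 0.42743
= 185.9 ms


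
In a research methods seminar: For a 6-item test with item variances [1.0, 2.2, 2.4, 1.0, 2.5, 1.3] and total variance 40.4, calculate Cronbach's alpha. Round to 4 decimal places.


alpha = (k/(k-1)) * (1 - sum(s_i^2)/s_total^2)
sum(item variances) = 10.4
k/(k-1) = 6/5 = 1.2
1 - 10.4/40.4 = 1 - 0.257426 = 0.742574
alpha = 1.2 * 0.742574
= 0.8911


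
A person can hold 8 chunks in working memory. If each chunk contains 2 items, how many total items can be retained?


Total items = chunks * items_per_chunk
= 8 * 2
= 16


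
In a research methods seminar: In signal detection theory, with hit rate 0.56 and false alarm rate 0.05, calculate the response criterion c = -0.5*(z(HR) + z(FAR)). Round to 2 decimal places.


c = -0.5 * (z(HR) + z(FAR))
z(0.56) = 0.151
z(0.05) = -1.6449
c = -0.5 * (0.151 + -1.6449)
= -0.5 * -1.4939
= 0.75


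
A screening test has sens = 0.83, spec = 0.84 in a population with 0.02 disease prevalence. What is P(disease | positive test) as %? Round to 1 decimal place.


PPV = (sens * prev) / (sens * prev + (1-spec) * (1-prev))
Numerator = 0.83 * 0.02 = 0.0166
P(positive and no disease) = (1 - spec) * (1 - prev) = (1 - 0.84) * (1 - 0.02) = 0.1568
Denominator = 0.0166 + 0.1568 = 0.1734
PPV = 0.0166 / 0.1734 = 0.095732
As percentage = 9.6


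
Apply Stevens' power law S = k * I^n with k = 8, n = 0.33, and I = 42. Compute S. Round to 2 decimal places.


S = 8 * 42^0.33
42^0.33 = 3.433
S = 8 * 3.433
= 27.46


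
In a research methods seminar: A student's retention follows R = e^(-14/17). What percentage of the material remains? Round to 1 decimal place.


R = e^(-t/S)
-t/S = -14/17 = -0.823529
R = e^(-0.823529) = 0.43888
Percentage = 0.43888 * 100
= 43.9


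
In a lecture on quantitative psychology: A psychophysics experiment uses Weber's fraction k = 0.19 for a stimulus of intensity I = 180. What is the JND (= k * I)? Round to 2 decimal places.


JND = k * I
JND = 0.19 * 180
= 34.20


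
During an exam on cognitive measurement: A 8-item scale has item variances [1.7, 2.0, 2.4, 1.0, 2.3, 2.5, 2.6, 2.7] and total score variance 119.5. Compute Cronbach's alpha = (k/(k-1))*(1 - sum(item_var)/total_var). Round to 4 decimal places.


alpha = (k/(k-1)) * (1 - sum(s_i^2)/s_total^2)
sum(item variances) = 17.2
k/(k-1) = 8/7 = 1.142857
1 - 17.2/119.5 = 1 - 0.143933 = 0.856067
alpha = 1.142857 * 0.856067
= 0.9784


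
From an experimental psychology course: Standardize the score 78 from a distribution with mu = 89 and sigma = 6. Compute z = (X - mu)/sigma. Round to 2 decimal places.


z = (X - mu) / sigma
= (78 - 89) / 6
= -11 / 6
= -1.83


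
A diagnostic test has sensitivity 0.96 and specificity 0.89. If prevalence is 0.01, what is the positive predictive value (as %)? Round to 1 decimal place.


PPV = (sens * prev) / (sens * prev + (1-spec) * (1-prev))
Numerator = 0.96 * 0.01 = 0.0096
P(positive and no disease) = (1 - spec) * (1 - prev) = (1 - 0.89) * (1 - 0.01) = 0.1089
Denominator = 0.0096 + 0.1089 = 0.1185
PPV = 0.0096 / 0.1185 = 0.081013
As percentage = 8.1


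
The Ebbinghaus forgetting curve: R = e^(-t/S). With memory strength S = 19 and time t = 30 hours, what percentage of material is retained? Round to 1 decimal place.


R = e^(-t/S)
-t/S = -30/19 = -1.578947
R = e^(-1.578947) = 0.206192
Percentage = 0.206192 * 100
= 20.6


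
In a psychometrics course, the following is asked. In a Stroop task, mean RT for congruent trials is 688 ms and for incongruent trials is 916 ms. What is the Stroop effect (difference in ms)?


Stroop effect = RT(incongruent) - RT(congruent)
= 916 - 688
= 228 ms


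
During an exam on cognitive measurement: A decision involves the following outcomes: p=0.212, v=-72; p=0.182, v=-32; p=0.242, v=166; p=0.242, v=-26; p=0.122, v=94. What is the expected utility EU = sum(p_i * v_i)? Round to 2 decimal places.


EU = sum(p_i * v_i)
0.212 * -72 = -15.264
0.182 * -32 = -5.824
0.242 * 166 = 40.172
0.242 * -26 = -6.292
0.122 * 94 = 11.468
EU = -15.264 + -5.824 + 40.172 + -6.292 + 11.468
= 24.26


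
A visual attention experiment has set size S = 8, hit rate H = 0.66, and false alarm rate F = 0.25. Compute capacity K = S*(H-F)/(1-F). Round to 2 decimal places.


K = S * (H - F) / (1 - F)
H - F = 0.41
1 - F = 0.75
K = 8 * 0.41 / 0.75
= 4.37


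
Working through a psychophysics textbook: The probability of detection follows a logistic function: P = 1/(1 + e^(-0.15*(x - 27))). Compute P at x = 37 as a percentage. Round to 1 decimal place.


P(x) = 1/(1 + e^(-0.15*(37 - 27)))
Exponent = -0.15 * 10 = -1.5
e^(-1.5) = 0.22313
P = 1/(1 + 0.22313) = 0.817575
Percentage = 81.8


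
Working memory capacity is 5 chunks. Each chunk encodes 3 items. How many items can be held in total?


Total items = chunks * items_per_chunk
= 5 * 3
= 15


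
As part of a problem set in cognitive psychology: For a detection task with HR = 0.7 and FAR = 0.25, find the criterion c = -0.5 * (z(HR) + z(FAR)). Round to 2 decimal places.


c = -0.5 * (z(HR) + z(FAR))
z(0.7) = 0.5244
z(0.25) = -0.6745
c = -0.5 * (0.5244 + -0.6745)
= -0.5 * -0.1501
= 0.08


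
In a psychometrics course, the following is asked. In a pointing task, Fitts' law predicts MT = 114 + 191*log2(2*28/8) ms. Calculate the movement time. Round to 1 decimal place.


MT = 114 + 191 * log2(2*28/8)
2D/W = 7.0
log2(7.0) = 2.8074
MT = 114 + 191 * 2.8074
= 650.2 ms
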